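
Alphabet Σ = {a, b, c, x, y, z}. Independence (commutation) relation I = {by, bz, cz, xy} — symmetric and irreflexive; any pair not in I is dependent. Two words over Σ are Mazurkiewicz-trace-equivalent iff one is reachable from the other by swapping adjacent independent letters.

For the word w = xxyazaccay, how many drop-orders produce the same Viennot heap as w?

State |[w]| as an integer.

drop 0:x onto floor
drop 1:x onto {0:x}
drop 2:y onto floor
drop 3:a onto {1:x, 2:y}
drop 4:z onto {3:a}
drop 5:a onto {4:z}
drop 6:c onto {5:a}
drop 7:c onto {6:c}
drop 8:a onto {7:c}
drop 9:y onto {8:a}
ground layer = {0:x, 2:y}
drop-orders for the pieces not yet dropped (sum over which currently-grounded one goes next):
  1 to go: {9} 1
  2 to go: {8,9} 1
  3 to go: {7,8,9} 1
  4 to go: {6,7,8,9} 1
  5 to go: {5,6,7,8,9} 1
  6 to go: {4,5,6,7,8,9} 1
  7 to go: {3,4,5,6,7,8,9} 1
  8 to go: {1,3,4,5,6,7,8,9} 1  {2,3,4,5,6,7,8,9} 1
  if 0:x drops first: 2 orders
  if 2:y drops first: 1 orders
heap linearizations: 3

3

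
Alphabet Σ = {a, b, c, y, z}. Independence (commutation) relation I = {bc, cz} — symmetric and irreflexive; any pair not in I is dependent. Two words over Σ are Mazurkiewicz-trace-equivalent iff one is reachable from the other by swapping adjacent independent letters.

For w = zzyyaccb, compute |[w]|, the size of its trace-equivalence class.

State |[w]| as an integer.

drop 0:z onto floor
drop 1:z onto {0:z}
drop 2:y onto {1:z}
drop 3:y onto {2:y}
drop 4:a onto {3:y}
drop 5:c onto {4:a}
drop 6:c onto {5:c}
drop 7:b onto {4:a}
ground layer = {0:z}
drop-orders for the pieces not yet dropped (sum over which currently-grounded one goes next):
  1 to go: {6} 1  {7} 1
  2 to go: {5,6} 1  {6,7} 2
  3 to go: {5,6,7} 3
  4 to go: {4,5,6,7} 3
  5 to go: {3,4,5,6,7} 3
  6 to go: {2,3,4,5,6,7} 3
  if 0:z drops first: 3 orders

3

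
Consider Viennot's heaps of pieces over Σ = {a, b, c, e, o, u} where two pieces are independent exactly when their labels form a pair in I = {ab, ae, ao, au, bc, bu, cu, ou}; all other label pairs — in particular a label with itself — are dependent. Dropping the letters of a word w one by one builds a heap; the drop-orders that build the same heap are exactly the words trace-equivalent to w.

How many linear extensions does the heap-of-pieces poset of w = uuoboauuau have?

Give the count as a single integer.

0(u) covers ∅
1(u) covers 0:u
2(o) covers ∅
3(b) covers 2:o
4(o) covers 3:b
5(a) covers ∅
6(u) covers 1:u
7(u) covers 6:u
8(a) covers 5:a
9(u) covers 7:u
floor of heap: 0:u, 2:o, 5:a
completions by unplaced set U, small U first (add the entries for U minus each lowest piece of U):
  |U|=1: {4}:1  {8}:1  {9}:1
  |U|=2: {3,4}:1  {4,8}:2  {4,9}:2  {5,8}:1  {7,9}:1  {8,9}:2
  |U|=3: {2,3,4}:1  {3,4,8}:3  {3,4,9}:3  {4,5,8}:3  {4,7,9}:3  {4,8,9}:6  {5,8,9}:3  {6,7,9}:1  {7,8,9}:3
  |U|=4: {1,6,7,9}:1  {2,3,4,8}:4  {2,3,4,9}:4  {3,4,5,8}:6  {3,4,7,9}:6  {3,4,8,9}:12  {4,5,8,9}:12  {4,6,7,9}:4  {4,7,8,9}:12  {5,7,8,9}:6  {6,7,8,9}:4
  |U|=5: {0,1,6,7,9}:1  {1,4,6,7,9}:5  {1,6,7,8,9}:5  {2,3,4,5,8}:10  {2,3,4,7,9}:10  {2,3,4,8,9}:20  {3,4,5,8,9}:30  {3,4,6,7,9}:10  {3,4,7,8,9}:30  {4,5,7,8,9}:30  {4,6,7,8,9}:20  {5,6,7,8,9}:10
  |U|=6: {0,1,4,6,7,9}:6  {0,1,6,7,8,9}:6  {1,3,4,6,7,9}:15  {1,4,6,7,8,9}:30  {1,5,6,7,8,9}:15  {2,3,4,5,8,9}:60  {2,3,4,6,7,9}:20  {2,3,4,7,8,9}:60  {3,4,5,7,8,9}:90  {3,4,6,7,8,9}:60  {4,5,6,7,8,9}:60
  |U|=7: {0,1,3,4,6,7,9}:21  {0,1,4,6,7,8,9}:42  {0,1,5,6,7,8,9}:21  {1,2,3,4,6,7,9}:35  {1,3,4,6,7,8,9}:105  {1,4,5,6,7,8,9}:105  {2,3,4,5,7,8,9}:210  {2,3,4,6,7,8,9}:140  {3,4,5,6,7,8,9}:210
  |U|=8: {0,1,2,3,4,6,7,9}:56  {0,1,3,4,6,7,8,9}:168  {0,1,4,5,6,7,8,9}:168  {1,2,3,4,6,7,8,9}:280  {1,3,4,5,6,7,8,9}:420  {2,3,4,5,6,7,8,9}:560
  start at 0(u): 1260
  start at 2(o): 756
  start at 5(a): 504
sum over floor = 2520

2520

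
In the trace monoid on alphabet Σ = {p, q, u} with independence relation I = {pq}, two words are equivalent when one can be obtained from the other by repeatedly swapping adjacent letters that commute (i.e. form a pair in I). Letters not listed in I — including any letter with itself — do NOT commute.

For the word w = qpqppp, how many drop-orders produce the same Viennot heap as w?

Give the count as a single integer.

0(q) covers ∅
1(p) covers ∅
2(q) covers 0:q
3(p) covers 1:p
4(p) covers 3:p
5(p) covers 4:p
floor of heap: 0:q, 1:p
completions by unplaced set U, small U first (add the entries for U minus each lowest piece of U):
  |U|=1: {2}:1  {5}:1
  |U|=2: {0,2}:1  {2,5}:2  {4,5}:1
  |U|=3: {0,2,5}:3  {2,4,5}:3  {3,4,5}:1
  |U|=4: {0,2,4,5}:6  {1,3,4,5}:1  {2,3,4,5}:4
  start at 0(q): 5
  start at 1(p): 10
sum over floor = 15

15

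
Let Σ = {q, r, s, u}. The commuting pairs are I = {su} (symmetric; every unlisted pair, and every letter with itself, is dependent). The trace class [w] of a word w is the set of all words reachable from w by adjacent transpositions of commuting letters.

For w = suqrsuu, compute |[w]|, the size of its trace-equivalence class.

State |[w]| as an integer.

#0=s has no predecessor
#1=u has no predecessor
#2=q depends on [0:s, 1:u]
#3=r depends on [2:q]
#4=s depends on [3:r]
#5=u depends on [3:r]
#6=u depends on [5:u]
sources: [0:s, 1:u]
N(rest) = Σ N(rest − s) over sources s of rest; N(one piece) = 1:
  size 1 → [4]=1  [6]=1
  size 2 → [4,6]=2  [5,6]=1
  size 3 → [4,5,6]=3
  size 4 → [3,4,5,6]=3
  size 5 → [2,3,4,5,6]=3
  first=0(s) contributes 3
  first=1(u) contributes 3
|[w]| = 6

6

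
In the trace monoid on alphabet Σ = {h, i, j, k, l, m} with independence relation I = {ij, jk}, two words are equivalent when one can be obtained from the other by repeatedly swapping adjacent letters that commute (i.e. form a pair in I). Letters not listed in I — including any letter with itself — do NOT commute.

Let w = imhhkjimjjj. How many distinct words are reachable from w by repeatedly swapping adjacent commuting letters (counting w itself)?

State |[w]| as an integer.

3

drop 0:i onto floor
drop 1:m onto {0:i}
drop 2:h onto {1:m}
drop 3:h onto {2:h}
drop 4:k onto {3:h}
drop 5:j onto {3:h}
drop 6:i onto {4:k}
drop 7:m onto {5:j, 6:i}
drop 8:j onto {7:m}
drop 9:j onto {8:j}
drop 10:j onto {9:j}
ground layer = {0:i}
drop-orders for the pieces not yet dropped (sum over which currently-grounded one goes next):
  1 to go: {10} 1
  2 to go: {9,10} 1
  3 to go: {8,9,10} 1
  4 to go: {7,8,9,10} 1
  5 to go: {5,7,8,9,10} 1  {6,7,8,9,10} 1
  6 to go: {4,6,7,8,9,10} 1  {5,6,7,8,9,10} 2
  7 to go: {4,5,6,7,8,9,10} 3
  8 to go: {3,4,5,6,7,8,9,10} 3
  9 to go: {2,3,4,5,6,7,8,9,10} 3
  if 0:i drops first: 3 orders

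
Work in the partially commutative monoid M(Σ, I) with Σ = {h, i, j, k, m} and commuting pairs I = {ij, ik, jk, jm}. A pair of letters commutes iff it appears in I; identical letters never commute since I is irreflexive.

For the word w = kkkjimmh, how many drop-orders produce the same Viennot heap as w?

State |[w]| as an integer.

28

piece 0:k — minimal
piece 1:k rests on {0:k}
piece 2:k rests on {1:k}
piece 3:j — minimal
piece 4:i — minimal
piece 5:m rests on {2:k, 4:i}
piece 6:m rests on {5:m}
piece 7:h rests on {3:j, 6:m}
minimal pieces: {0:k, 3:j, 4:i}
ways to finish when only these pieces remain (= sum over removing one remaining piece with nothing left below it):
  1 left: {7}→1
  2 left: {3,7}→1  {6,7}→1
  3 left: {3,6,7}→2  {5,6,7}→1
  4 left: {2,5,6,7}→1  {3,5,6,7}→3  {4,5,6,7}→1
  5 left: {1,2,5,6,7}→1  {2,3,5,6,7}→4  {2,4,5,6,7}→2  {3,4,5,6,7}→4
  6 left: {0,1,2,5,6,7}→1  {1,2,3,5,6,7}→5  {1,2,4,5,6,7}→3  {2,3,4,5,6,7}→10
  placing 0:k first → 18 extensions
  placing 3:j first → 4 extensions
  placing 4:i first → 6 extensions
total linear extensions = 28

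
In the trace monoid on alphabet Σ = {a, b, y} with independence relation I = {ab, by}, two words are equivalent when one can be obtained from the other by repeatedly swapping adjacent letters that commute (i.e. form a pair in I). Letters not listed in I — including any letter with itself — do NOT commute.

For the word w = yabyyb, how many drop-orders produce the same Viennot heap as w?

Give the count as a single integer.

0(y) covers ∅
1(a) covers 0:y
2(b) covers ∅
3(y) covers 1:a
4(y) covers 3:y
5(b) covers 2:b
floor of heap: 0:y, 2:b
completions by unplaced set U, small U first (add the entries for U minus each lowest piece of U):
  |U|=1: {4}:1  {5}:1
  |U|=2: {2,5}:1  {3,4}:1  {4,5}:2
  |U|=3: {1,3,4}:1  {2,4,5}:3  {3,4,5}:3
  |U|=4: {0,1,3,4}:1  {1,3,4,5}:4  {2,3,4,5}:6
  start at 0(y): 10
  start at 2(b): 5
sum over floor = 15

15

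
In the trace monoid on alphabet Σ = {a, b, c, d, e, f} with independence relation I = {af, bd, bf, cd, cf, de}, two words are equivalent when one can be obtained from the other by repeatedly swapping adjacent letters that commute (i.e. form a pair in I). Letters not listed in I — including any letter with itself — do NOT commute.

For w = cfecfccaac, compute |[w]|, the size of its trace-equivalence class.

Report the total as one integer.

#0=c has no predecessor
#1=f has no predecessor
#2=e depends on [0:c, 1:f]
#3=c depends on [2:e]
#4=f depends on [2:e]
#5=c depends on [3:c]
#6=c depends on [5:c]
#7=a depends on [6:c]
#8=a depends on [7:a]
#9=c depends on [8:a]
sources: [0:c, 1:f]
N(rest) = Σ N(rest − s) over sources s of rest; N(one piece) = 1:
  size 1 → [4]=1  [9]=1
  size 2 → [4,9]=2  [8,9]=1
  size 3 → [4,8,9]=3  [7,8,9]=1
  size 4 → [4,7,8,9]=4  [6,7,8,9]=1
  size 5 → [4,6,7,8,9]=5  [5,6,7,8,9]=1
  size 6 → [3,5,6,7,8,9]=1  [4,5,6,7,8,9]=6
  size 7 → [3,4,5,6,7,8,9]=7
  size 8 → [2,3,4,5,6,7,8,9]=7
  first=0(c) contributes 7
  first=1(f) contributes 7
|[w]| = 14

14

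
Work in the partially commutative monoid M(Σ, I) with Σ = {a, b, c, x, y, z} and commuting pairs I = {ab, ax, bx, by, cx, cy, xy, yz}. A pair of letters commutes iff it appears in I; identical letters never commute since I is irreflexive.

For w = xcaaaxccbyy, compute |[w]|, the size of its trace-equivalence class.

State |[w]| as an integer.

piece 0:x — minimal
piece 1:c — minimal
piece 2:a rests on {1:c}
piece 3:a rests on {2:a}
piece 4:a rests on {3:a}
piece 5:x rests on {0:x}
piece 6:c rests on {4:a}
piece 7:c rests on {6:c}
piece 8:b rests on {7:c}
piece 9:y rests on {4:a}
piece 10:y rests on {9:y}
minimal pieces: {0:x, 1:c}
ways to finish when only these pieces remain (= sum over removing one remaining piece with nothing left below it):
  1 left: {5}→1  {8}→1  {10}→1
  2 left: {0,5}→1  {5,8}→2  {5,10}→2  {7,8}→1  {8,10}→2  {9,10}→1
  3 left: {0,5,8}→3  {0,5,10}→3  {5,7,8}→3  {5,8,10}→6  {5,9,10}→3  {6,7,8}→1  {7,8,10}→3  {8,9,10}→3
  4 left: {0,5,7,8}→6  {0,5,8,10}→12  {0,5,9,10}→6  {5,6,7,8}→4  {5,7,8,10}→12  {5,8,9,10}→12  {6,7,8,10}→4  {7,8,9,10}→6
  5 left: {0,5,6,7,8}→10  {0,5,7,8,10}→30  {0,5,8,9,10}→30  {5,6,7,8,10}→20  {5,7,8,9,10}→30  {6,7,8,9,10}→10
  6 left: {0,5,6,7,8,10}→60  {0,5,7,8,9,10}→90  {4,6,7,8,9,10}→10  {5,6,7,8,9,10}→60
  7 left: {0,5,6,7,8,9,10}→210  {3,4,6,7,8,9,10}→10  {4,5,6,7,8,9,10}→70
  8 left: {0,4,5,6,7,8,9,10}→280  {2,3,4,6,7,8,9,10}→10  {3,4,5,6,7,8,9,10}→80
  9 left: {0,3,4,5,6,7,8,9,10}→360  {1,2,3,4,6,7,8,9,10}→10  {2,3,4,5,6,7,8,9,10}→90
  placing 0:x first → 100 extensions
  placing 1:c first → 450 extensions
total linear extensions = 550

550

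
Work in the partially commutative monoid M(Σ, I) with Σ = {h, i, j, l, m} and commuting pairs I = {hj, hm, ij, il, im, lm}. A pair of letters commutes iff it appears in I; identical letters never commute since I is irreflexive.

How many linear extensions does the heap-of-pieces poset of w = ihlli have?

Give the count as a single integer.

3

drop 0:i onto floor
drop 1:h onto {0:i}
drop 2:l onto {1:h}
drop 3:l onto {2:l}
drop 4:i onto {1:h}
ground layer = {0:i}
drop-orders for the pieces not yet dropped (sum over which currently-grounded one goes next):
  1 to go: {3} 1  {4} 1
  2 to go: {2,3} 1  {3,4} 2
  3 to go: {2,3,4} 3
  if 0:i drops first: 3 orders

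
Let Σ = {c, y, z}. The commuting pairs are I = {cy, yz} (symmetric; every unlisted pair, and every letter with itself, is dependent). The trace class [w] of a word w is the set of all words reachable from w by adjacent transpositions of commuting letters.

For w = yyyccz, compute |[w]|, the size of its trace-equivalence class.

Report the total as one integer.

drop 0:y onto floor
drop 1:y onto {0:y}
drop 2:y onto {1:y}
drop 3:c onto floor
drop 4:c onto {3:c}
drop 5:z onto {4:c}
ground layer = {0:y, 3:c}
drop-orders for the pieces not yet dropped (sum over which currently-grounded one goes next):
  1 to go: {2} 1  {5} 1
  2 to go: {1,2} 1  {2,5} 2  {4,5} 1
  3 to go: {0,1,2} 1  {1,2,5} 3  {2,4,5} 3  {3,4,5} 1
  4 to go: {0,1,2,5} 4  {1,2,4,5} 6  {2,3,4,5} 4
  if 0:y drops first: 10 orders
  if 3:c drops first: 10 orders
heap linearizations: 20

20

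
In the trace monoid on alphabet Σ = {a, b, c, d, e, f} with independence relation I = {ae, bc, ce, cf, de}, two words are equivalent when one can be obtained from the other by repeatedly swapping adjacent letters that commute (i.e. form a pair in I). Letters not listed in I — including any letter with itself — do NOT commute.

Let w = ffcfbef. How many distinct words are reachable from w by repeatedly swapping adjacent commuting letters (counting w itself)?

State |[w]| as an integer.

7

0(f) covers ∅
1(f) covers 0:f
2(c) covers ∅
3(f) covers 1:f
4(b) covers 3:f
5(e) covers 4:b
6(f) covers 5:e
floor of heap: 0:f, 2:c
completions by unplaced set U, small U first (add the entries for U minus each lowest piece of U):
  |U|=1: {2}:1  {6}:1
  |U|=2: {2,6}:2  {5,6}:1
  |U|=3: {2,5,6}:3  {4,5,6}:1
  |U|=4: {2,4,5,6}:4  {3,4,5,6}:1
  |U|=5: {1,3,4,5,6}:1  {2,3,4,5,6}:5
  start at 0(f): 6
  start at 2(c): 1
sum over floor = 7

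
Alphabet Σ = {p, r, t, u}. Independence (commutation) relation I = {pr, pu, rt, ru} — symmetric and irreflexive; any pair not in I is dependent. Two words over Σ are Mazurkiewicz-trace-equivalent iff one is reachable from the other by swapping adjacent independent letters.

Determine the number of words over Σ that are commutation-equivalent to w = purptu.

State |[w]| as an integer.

piece 0:p — minimal
piece 1:u — minimal
piece 2:r — minimal
piece 3:p rests on {0:p}
piece 4:t rests on {1:u, 3:p}
piece 5:u rests on {4:t}
minimal pieces: {0:p, 1:u, 2:r}
ways to finish when only these pieces remain (= sum over removing one remaining piece with nothing left below it):
  1 left: {2}→1  {5}→1
  2 left: {2,5}→2  {4,5}→1
  3 left: {1,4,5}→1  {2,4,5}→3  {3,4,5}→1
  4 left: {0,3,4,5}→1  {1,2,4,5}→4  {1,3,4,5}→2  {2,3,4,5}→4
  placing 0:p first → 10 extensions
  placing 1:u first → 5 extensions
  placing 2:r first → 3 extensions
total linear extensions = 18

18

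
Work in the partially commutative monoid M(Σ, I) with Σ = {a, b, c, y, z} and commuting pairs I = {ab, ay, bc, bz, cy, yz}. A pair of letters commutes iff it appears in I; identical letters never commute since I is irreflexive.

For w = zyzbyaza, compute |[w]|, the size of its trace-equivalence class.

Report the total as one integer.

56

drop 0:z onto floor
drop 1:y onto floor
drop 2:z onto {0:z}
drop 3:b onto {1:y}
drop 4:y onto {3:b}
drop 5:a onto {2:z}
drop 6:z onto {5:a}
drop 7:a onto {6:z}
ground layer = {0:z, 1:y}
drop-orders for the pieces not yet dropped (sum over which currently-grounded one goes next):
  1 to go: {4} 1  {7} 1
  2 to go: {3,4} 1  {4,7} 2  {6,7} 1
  3 to go: {1,3,4} 1  {3,4,7} 3  {4,6,7} 3  {5,6,7} 1
  4 to go: {1,3,4,7} 4  {2,5,6,7} 1  {3,4,6,7} 6  {4,5,6,7} 4
  5 to go: {0,2,5,6,7} 1  {1,3,4,6,7} 10  {2,4,5,6,7} 5  {3,4,5,6,7} 10
  6 to go: {0,2,4,5,6,7} 6  {1,3,4,5,6,7} 20  {2,3,4,5,6,7} 15
  if 0:z drops first: 35 orders
  if 1:y drops first: 21 orders
heap linearizations: 56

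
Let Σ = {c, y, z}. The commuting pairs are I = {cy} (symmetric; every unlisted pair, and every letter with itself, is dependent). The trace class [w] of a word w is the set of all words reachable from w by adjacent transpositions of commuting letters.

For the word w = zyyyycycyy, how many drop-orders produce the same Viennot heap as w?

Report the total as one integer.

0(z) covers ∅
1(y) covers 0:z
2(y) covers 1:y
3(y) covers 2:y
4(y) covers 3:y
5(c) covers 0:z
6(y) covers 4:y
7(c) covers 5:c
8(y) covers 6:y
9(y) covers 8:y
floor of heap: 0:z
completions by unplaced set U, small U first (add the entries for U minus each lowest piece of U):
  |U|=1: {7}:1  {9}:1
  |U|=2: {5,7}:1  {7,9}:2  {8,9}:1
  |U|=3: {5,7,9}:3  {6,8,9}:1  {7,8,9}:3
  |U|=4: {4,6,8,9}:1  {5,7,8,9}:6  {6,7,8,9}:4
  |U|=5: {3,4,6,8,9}:1  {4,6,7,8,9}:5  {5,6,7,8,9}:10
  |U|=6: {2,3,4,6,8,9}:1  {3,4,6,7,8,9}:6  {4,5,6,7,8,9}:15
  |U|=7: {1,2,3,4,6,8,9}:1  {2,3,4,6,7,8,9}:7  {3,4,5,6,7,8,9}:21
  |U|=8: {1,2,3,4,6,7,8,9}:8  {2,3,4,5,6,7,8,9}:28
  start at 0(z): 36

36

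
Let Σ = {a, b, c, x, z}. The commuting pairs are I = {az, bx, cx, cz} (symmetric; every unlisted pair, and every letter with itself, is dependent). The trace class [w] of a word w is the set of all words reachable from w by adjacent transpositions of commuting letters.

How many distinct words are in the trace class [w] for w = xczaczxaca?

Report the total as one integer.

25

0(x) covers ∅
1(c) covers ∅
2(z) covers 0:x
3(a) covers 0:x, 1:c
4(c) covers 3:a
5(z) covers 2:z
6(x) covers 3:a, 5:z
7(a) covers 4:c, 6:x
8(c) covers 7:a
9(a) covers 8:c
floor of heap: 0:x, 1:c
completions by unplaced set U, small U first (add the entries for U minus each lowest piece of U):
  |U|=1: {9}:1
  |U|=2: {8,9}:1
  |U|=3: {7,8,9}:1
  |U|=4: {4,7,8,9}:1  {6,7,8,9}:1
  |U|=5: {4,6,7,8,9}:2  {5,6,7,8,9}:1
  |U|=6: {2,5,6,7,8,9}:1  {3,4,6,7,8,9}:2  {4,5,6,7,8,9}:3
  |U|=7: {1,3,4,6,7,8,9}:2  {2,4,5,6,7,8,9}:4  {3,4,5,6,7,8,9}:5
  |U|=8: {1,3,4,5,6,7,8,9}:7  {2,3,4,5,6,7,8,9}:9
  start at 0(x): 16
  start at 1(c): 9
sum over floor = 25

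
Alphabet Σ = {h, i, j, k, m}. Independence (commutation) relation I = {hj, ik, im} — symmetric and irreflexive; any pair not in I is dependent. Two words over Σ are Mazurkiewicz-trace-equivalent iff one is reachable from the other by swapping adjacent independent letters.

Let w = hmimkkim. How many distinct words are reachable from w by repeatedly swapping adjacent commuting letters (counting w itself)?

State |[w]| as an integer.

21

drop 0:h onto floor
drop 1:m onto {0:h}
drop 2:i onto {0:h}
drop 3:m onto {1:m}
drop 4:k onto {3:m}
drop 5:k onto {4:k}
drop 6:i onto {2:i}
drop 7:m onto {5:k}
ground layer = {0:h}
drop-orders for the pieces not yet dropped (sum over which currently-grounded one goes next):
  1 to go: {6} 1  {7} 1
  2 to go: {2,6} 1  {5,7} 1  {6,7} 2
  3 to go: {2,6,7} 3  {4,5,7} 1  {5,6,7} 3
  4 to go: {2,5,6,7} 6  {3,4,5,7} 1  {4,5,6,7} 4
  5 to go: {1,3,4,5,7} 1  {2,4,5,6,7} 10  {3,4,5,6,7} 5
  6 to go: {1,3,4,5,6,7} 6  {2,3,4,5,6,7} 15
  if 0:h drops first: 21 orders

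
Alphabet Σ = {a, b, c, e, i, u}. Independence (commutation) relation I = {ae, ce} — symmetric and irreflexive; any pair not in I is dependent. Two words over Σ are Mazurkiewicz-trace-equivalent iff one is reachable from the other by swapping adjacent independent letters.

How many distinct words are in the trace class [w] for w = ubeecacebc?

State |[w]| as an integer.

0(u) covers ∅
1(b) covers 0:u
2(e) covers 1:b
3(e) covers 2:e
4(c) covers 1:b
5(a) covers 4:c
6(c) covers 5:a
7(e) covers 3:e
8(b) covers 6:c, 7:e
9(c) covers 8:b
floor of heap: 0:u
completions by unplaced set U, small U first (add the entries for U minus each lowest piece of U):
  |U|=1: {9}:1
  |U|=2: {8,9}:1
  |U|=3: {6,8,9}:1  {7,8,9}:1
  |U|=4: {3,7,8,9}:1  {5,6,8,9}:1  {6,7,8,9}:2
  |U|=5: {2,3,7,8,9}:1  {3,6,7,8,9}:3  {4,5,6,8,9}:1  {5,6,7,8,9}:3
  |U|=6: {2,3,6,7,8,9}:4  {3,5,6,7,8,9}:6  {4,5,6,7,8,9}:4
  |U|=7: {2,3,5,6,7,8,9}:10  {3,4,5,6,7,8,9}:10
  |U|=8: {2,3,4,5,6,7,8,9}:20
  start at 0(u): 20

20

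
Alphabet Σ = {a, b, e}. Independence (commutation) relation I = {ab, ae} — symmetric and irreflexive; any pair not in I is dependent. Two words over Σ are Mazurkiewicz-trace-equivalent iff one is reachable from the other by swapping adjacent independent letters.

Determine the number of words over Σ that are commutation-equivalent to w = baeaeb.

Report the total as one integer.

15

drop 0:b onto floor
drop 1:a onto floor
drop 2:e onto {0:b}
drop 3:a onto {1:a}
drop 4:e onto {2:e}
drop 5:b onto {4:e}
ground layer = {0:b, 1:a}
drop-orders for the pieces not yet dropped (sum over which currently-grounded one goes next):
  1 to go: {3} 1  {5} 1
  2 to go: {1,3} 1  {3,5} 2  {4,5} 1
  3 to go: {1,3,5} 3  {2,4,5} 1  {3,4,5} 3
  4 to go: {0,2,4,5} 1  {1,3,4,5} 6  {2,3,4,5} 4
  if 0:b drops first: 10 orders
  if 1:a drops first: 5 orders
heap linearizations: 15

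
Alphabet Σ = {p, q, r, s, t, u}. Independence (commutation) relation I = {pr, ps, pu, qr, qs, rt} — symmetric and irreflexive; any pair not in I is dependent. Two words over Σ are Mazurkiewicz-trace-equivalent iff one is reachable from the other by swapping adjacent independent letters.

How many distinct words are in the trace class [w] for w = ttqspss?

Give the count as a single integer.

10

0(t) covers ∅
1(t) covers 0:t
2(q) covers 1:t
3(s) covers 1:t
4(p) covers 2:q
5(s) covers 3:s
6(s) covers 5:s
floor of heap: 0:t
completions by unplaced set U, small U first (add the entries for U minus each lowest piece of U):
  |U|=1: {4}:1  {6}:1
  |U|=2: {2,4}:1  {4,6}:2  {5,6}:1
  |U|=3: {2,4,6}:3  {3,5,6}:1  {4,5,6}:3
  |U|=4: {2,4,5,6}:6  {3,4,5,6}:4
  |U|=5: {2,3,4,5,6}:10
  start at 0(t): 10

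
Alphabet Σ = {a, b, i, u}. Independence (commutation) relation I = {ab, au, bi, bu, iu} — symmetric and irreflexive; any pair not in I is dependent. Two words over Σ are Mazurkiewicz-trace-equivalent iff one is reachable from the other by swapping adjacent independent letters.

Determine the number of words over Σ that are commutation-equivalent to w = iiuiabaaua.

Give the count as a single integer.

0(i) covers ∅
1(i) covers 0:i
2(u) covers ∅
3(i) covers 1:i
4(a) covers 3:i
5(b) covers ∅
6(a) covers 4:a
7(a) covers 6:a
8(u) covers 2:u
9(a) covers 7:a
floor of heap: 0:i, 2:u, 5:b
completions by unplaced set U, small U first (add the entries for U minus each lowest piece of U):
  |U|=1: {5}:1  {8}:1  {9}:1
  |U|=2: {2,8}:1  {5,8}:2  {5,9}:2  {7,9}:1  {8,9}:2
  |U|=3: {2,5,8}:3  {2,8,9}:3  {5,7,9}:3  {5,8,9}:6  {6,7,9}:1  {7,8,9}:3
  |U|=4: {2,5,8,9}:12  {2,7,8,9}:6  {4,6,7,9}:1  {5,6,7,9}:4  {5,7,8,9}:12  {6,7,8,9}:4
  |U|=5: {2,5,7,8,9}:30  {2,6,7,8,9}:10  {3,4,6,7,9}:1  {4,5,6,7,9}:5  {4,6,7,8,9}:5  {5,6,7,8,9}:20
  |U|=6: {1,3,4,6,7,9}:1  {2,4,6,7,8,9}:15  {2,5,6,7,8,9}:60  {3,4,5,6,7,9}:6  {3,4,6,7,8,9}:6  {4,5,6,7,8,9}:30
  |U|=7: {0,1,3,4,6,7,9}:1  {1,3,4,5,6,7,9}:7  {1,3,4,6,7,8,9}:7  {2,3,4,6,7,8,9}:21  {2,4,5,6,7,8,9}:105  {3,4,5,6,7,8,9}:42
  |U|=8: {0,1,3,4,5,6,7,9}:8  {0,1,3,4,6,7,8,9}:8  {1,2,3,4,6,7,8,9}:28  {1,3,4,5,6,7,8,9}:56  {2,3,4,5,6,7,8,9}:168
  start at 0(i): 252
  start at 2(u): 72
  start at 5(b): 36
sum over floor = 360

360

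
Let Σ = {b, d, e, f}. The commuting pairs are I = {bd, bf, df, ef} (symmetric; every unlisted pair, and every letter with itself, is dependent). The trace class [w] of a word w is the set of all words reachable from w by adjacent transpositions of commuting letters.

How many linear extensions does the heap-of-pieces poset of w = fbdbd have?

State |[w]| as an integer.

piece 0:f — minimal
piece 1:b — minimal
piece 2:d — minimal
piece 3:b rests on {1:b}
piece 4:d rests on {2:d}
minimal pieces: {0:f, 1:b, 2:d}
ways to finish when only these pieces remain (= sum over removing one remaining piece with nothing left below it):
  1 left: {0}→1  {3}→1  {4}→1
  2 left: {0,3}→2  {0,4}→2  {1,3}→1  {2,4}→1  {3,4}→2
  3 left: {0,1,3}→3  {0,2,4}→3  {0,3,4}→6  {1,3,4}→3  {2,3,4}→3
  placing 0:f first → 6 extensions
  placing 1:b first → 12 extensions
  placing 2:d first → 12 extensions
total linear extensions = 30

30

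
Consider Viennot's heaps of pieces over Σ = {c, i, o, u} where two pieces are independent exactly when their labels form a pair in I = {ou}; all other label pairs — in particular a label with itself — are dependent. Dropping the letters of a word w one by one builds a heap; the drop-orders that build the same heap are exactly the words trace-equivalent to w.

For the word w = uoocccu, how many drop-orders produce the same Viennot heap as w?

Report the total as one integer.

0(u) covers ∅
1(o) covers ∅
2(o) covers 1:o
3(c) covers 0:u, 2:o
4(c) covers 3:c
5(c) covers 4:c
6(u) covers 5:c
floor of heap: 0:u, 1:o
completions by unplaced set U, small U first (add the entries for U minus each lowest piece of U):
  |U|=1: {6}:1
  |U|=2: {5,6}:1
  |U|=3: {4,5,6}:1
  |U|=4: {3,4,5,6}:1
  |U|=5: {0,3,4,5,6}:1  {2,3,4,5,6}:1
  start at 0(u): 1
  start at 1(o): 2
sum over floor = 3

3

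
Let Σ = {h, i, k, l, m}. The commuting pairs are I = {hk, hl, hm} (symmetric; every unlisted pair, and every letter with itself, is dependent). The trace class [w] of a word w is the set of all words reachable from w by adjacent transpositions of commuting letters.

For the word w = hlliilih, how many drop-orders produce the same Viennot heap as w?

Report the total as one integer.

#0=h has no predecessor
#1=l has no predecessor
#2=l depends on [1:l]
#3=i depends on [0:h, 2:l]
#4=i depends on [3:i]
#5=l depends on [4:i]
#6=i depends on [5:l]
#7=h depends on [6:i]
sources: [0:h, 1:l]
N(rest) = Σ N(rest − s) over sources s of rest; N(one piece) = 1:
  size 1 → [7]=1
  size 2 → [6,7]=1
  size 3 → [5,6,7]=1
  size 4 → [4,5,6,7]=1
  size 5 → [3,4,5,6,7]=1
  size 6 → [0,3,4,5,6,7]=1  [2,3,4,5,6,7]=1
  first=0(h) contributes 1
  first=1(l) contributes 2
|[w]| = 3

3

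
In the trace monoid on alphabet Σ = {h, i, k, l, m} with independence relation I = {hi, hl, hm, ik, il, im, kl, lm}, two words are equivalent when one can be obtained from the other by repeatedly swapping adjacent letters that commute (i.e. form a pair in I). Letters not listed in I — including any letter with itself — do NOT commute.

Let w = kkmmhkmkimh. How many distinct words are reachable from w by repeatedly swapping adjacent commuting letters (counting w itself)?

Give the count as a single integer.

piece 0:k — minimal
piece 1:k rests on {0:k}
piece 2:m rests on {1:k}
piece 3:m rests on {2:m}
piece 4:h rests on {1:k}
piece 5:k rests on {3:m, 4:h}
piece 6:m rests on {5:k}
piece 7:k rests on {6:m}
piece 8:i — minimal
piece 9:m rests on {7:k}
piece 10:h rests on {7:k}
minimal pieces: {0:k, 8:i}
ways to finish when only these pieces remain (= sum over removing one remaining piece with nothing left below it):
  1 left: {8}→1  {9}→1  {10}→1
  2 left: {8,9}→2  {8,10}→2  {9,10}→2
  3 left: {7,9,10}→2  {8,9,10}→6
  4 left: {6,7,9,10}→2  {7,8,9,10}→8
  5 left: {5,6,7,9,10}→2  {6,7,8,9,10}→10
  6 left: {3,5,6,7,9,10}→2  {4,5,6,7,9,10}→2  {5,6,7,8,9,10}→12
  7 left: {2,3,5,6,7,9,10}→2  {3,4,5,6,7,9,10}→4  {3,5,6,7,8,9,10}→14  {4,5,6,7,8,9,10}→14
  8 left: {2,3,4,5,6,7,9,10}→6  {2,3,5,6,7,8,9,10}→16  {3,4,5,6,7,8,9,10}→32
  9 left: {1,2,3,4,5,6,7,9,10}→6  {2,3,4,5,6,7,8,9,10}→54
  placing 0:k first → 60 extensions
  placing 8:i first → 6 extensions
total linear extensions = 66

66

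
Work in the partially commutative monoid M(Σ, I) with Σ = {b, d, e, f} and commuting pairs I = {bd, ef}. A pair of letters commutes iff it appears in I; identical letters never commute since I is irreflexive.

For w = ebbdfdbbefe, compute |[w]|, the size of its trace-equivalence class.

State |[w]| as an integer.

27

0(e) covers ∅
1(b) covers 0:e
2(b) covers 1:b
3(d) covers 0:e
4(f) covers 2:b, 3:d
5(d) covers 4:f
6(b) covers 4:f
7(b) covers 6:b
8(e) covers 5:d, 7:b
9(f) covers 5:d, 7:b
10(e) covers 8:e
floor of heap: 0:e
completions by unplaced set U, small U first (add the entries for U minus each lowest piece of U):
  |U|=1: {9}:1  {10}:1
  |U|=2: {8,10}:1  {9,10}:2
  |U|=3: {8,9,10}:3
  |U|=4: {5,8,9,10}:3  {7,8,9,10}:3
  |U|=5: {5,7,8,9,10}:6  {6,7,8,9,10}:3
  |U|=6: {5,6,7,8,9,10}:9
  |U|=7: {4,5,6,7,8,9,10}:9
  |U|=8: {2,4,5,6,7,8,9,10}:9  {3,4,5,6,7,8,9,10}:9
  |U|=9: {1,2,4,5,6,7,8,9,10}:9  {2,3,4,5,6,7,8,9,10}:18
  start at 0(e): 27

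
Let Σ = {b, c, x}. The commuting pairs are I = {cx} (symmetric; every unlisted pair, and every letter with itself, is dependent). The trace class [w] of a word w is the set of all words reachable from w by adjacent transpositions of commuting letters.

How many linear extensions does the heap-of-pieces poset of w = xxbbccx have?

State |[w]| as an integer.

#0=x has no predecessor
#1=x depends on [0:x]
#2=b depends on [1:x]
#3=b depends on [2:b]
#4=c depends on [3:b]
#5=c depends on [4:c]
#6=x depends on [3:b]
sources: [0:x]
N(rest) = Σ N(rest − s) over sources s of rest; N(one piece) = 1:
  size 1 → [5]=1  [6]=1
  size 2 → [4,5]=1  [5,6]=2
  size 3 → [4,5,6]=3
  size 4 → [3,4,5,6]=3
  size 5 → [2,3,4,5,6]=3
  first=0(x) contributes 3

3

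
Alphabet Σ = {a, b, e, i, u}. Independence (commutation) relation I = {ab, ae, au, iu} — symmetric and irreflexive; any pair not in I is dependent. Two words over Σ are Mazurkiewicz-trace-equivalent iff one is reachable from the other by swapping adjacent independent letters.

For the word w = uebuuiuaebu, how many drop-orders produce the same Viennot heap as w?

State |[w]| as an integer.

#0=u has no predecessor
#1=e depends on [0:u]
#2=b depends on [1:e]
#3=u depends on [2:b]
#4=u depends on [3:u]
#5=i depends on [2:b]
#6=u depends on [4:u]
#7=a depends on [5:i]
#8=e depends on [5:i, 6:u]
#9=b depends on [8:e]
#10=u depends on [9:b]
sources: [0:u]
N(rest) = Σ N(rest − s) over sources s of rest; N(one piece) = 1:
  size 1 → [7]=1  [10]=1
  size 2 → [7,10]=2  [9,10]=1
  size 3 → [7,9,10]=3  [8,9,10]=1
  size 4 → [6,8,9,10]=1  [7,8,9,10]=4
  size 5 → [4,6,8,9,10]=1  [5,7,8,9,10]=4  [6,7,8,9,10]=5
  size 6 → [3,4,6,8,9,10]=1  [4,6,7,8,9,10]=6  [5,6,7,8,9,10]=9
  size 7 → [3,4,6,7,8,9,10]=7  [4,5,6,7,8,9,10]=15
  size 8 → [3,4,5,6,7,8,9,10]=22
  size 9 → [2,3,4,5,6,7,8,9,10]=22
  first=0(u) contributes 22

22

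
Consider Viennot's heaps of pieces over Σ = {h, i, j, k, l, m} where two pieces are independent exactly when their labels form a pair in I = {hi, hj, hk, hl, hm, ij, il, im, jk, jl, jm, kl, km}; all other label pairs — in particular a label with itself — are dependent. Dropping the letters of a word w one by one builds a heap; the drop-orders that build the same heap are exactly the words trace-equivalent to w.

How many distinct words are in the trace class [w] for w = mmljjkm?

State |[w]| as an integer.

105

0(m) covers ∅
1(m) covers 0:m
2(l) covers 1:m
3(j) covers ∅
4(j) covers 3:j
5(k) covers ∅
6(m) covers 2:l
floor of heap: 0:m, 3:j, 5:k
completions by unplaced set U, small U first (add the entries for U minus each lowest piece of U):
  |U|=1: {4}:1  {5}:1  {6}:1
  |U|=2: {2,6}:1  {3,4}:1  {4,5}:2  {4,6}:2  {5,6}:2
  |U|=3: {1,2,6}:1  {2,4,6}:3  {2,5,6}:3  {3,4,5}:3  {3,4,6}:3  {4,5,6}:6
  |U|=4: {0,1,2,6}:1  {1,2,4,6}:4  {1,2,5,6}:4  {2,3,4,6}:6  {2,4,5,6}:12  {3,4,5,6}:12
  |U|=5: {0,1,2,4,6}:5  {0,1,2,5,6}:5  {1,2,3,4,6}:10  {1,2,4,5,6}:20  {2,3,4,5,6}:30
  start at 0(m): 60
  start at 3(j): 30
  start at 5(k): 15
sum over floor = 105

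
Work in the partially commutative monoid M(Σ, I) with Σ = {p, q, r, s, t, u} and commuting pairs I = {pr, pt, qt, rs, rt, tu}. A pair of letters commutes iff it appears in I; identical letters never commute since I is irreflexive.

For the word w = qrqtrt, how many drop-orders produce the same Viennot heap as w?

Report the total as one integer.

0(q) covers ∅
1(r) covers 0:q
2(q) covers 1:r
3(t) covers ∅
4(r) covers 2:q
5(t) covers 3:t
floor of heap: 0:q, 3:t
completions by unplaced set U, small U first (add the entries for U minus each lowest piece of U):
  |U|=1: {4}:1  {5}:1
  |U|=2: {2,4}:1  {3,5}:1  {4,5}:2
  |U|=3: {1,2,4}:1  {2,4,5}:3  {3,4,5}:3
  |U|=4: {0,1,2,4}:1  {1,2,4,5}:4  {2,3,4,5}:6
  start at 0(q): 10
  start at 3(t): 5
sum over floor = 15

15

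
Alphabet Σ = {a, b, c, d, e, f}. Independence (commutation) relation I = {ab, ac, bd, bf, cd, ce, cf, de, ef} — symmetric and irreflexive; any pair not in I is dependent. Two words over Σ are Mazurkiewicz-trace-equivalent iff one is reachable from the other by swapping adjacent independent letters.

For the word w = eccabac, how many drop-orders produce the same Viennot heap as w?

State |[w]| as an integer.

31

drop 0:e onto floor
drop 1:c onto floor
drop 2:c onto {1:c}
drop 3:a onto {0:e}
drop 4:b onto {0:e, 2:c}
drop 5:a onto {3:a}
drop 6:c onto {4:b}
ground layer = {0:e, 1:c}
drop-orders for the pieces not yet dropped (sum over which currently-grounded one goes next):
  1 to go: {5} 1  {6} 1
  2 to go: {3,5} 1  {4,6} 1  {5,6} 2
  3 to go: {2,4,6} 1  {3,5,6} 3  {4,5,6} 3
  4 to go: {1,2,4,6} 1  {2,4,5,6} 4  {3,4,5,6} 6
  5 to go: {0,3,4,5,6} 6  {1,2,4,5,6} 5  {2,3,4,5,6} 10
  if 0:e drops first: 15 orders
  if 1:c drops first: 16 orders
heap linearizations: 31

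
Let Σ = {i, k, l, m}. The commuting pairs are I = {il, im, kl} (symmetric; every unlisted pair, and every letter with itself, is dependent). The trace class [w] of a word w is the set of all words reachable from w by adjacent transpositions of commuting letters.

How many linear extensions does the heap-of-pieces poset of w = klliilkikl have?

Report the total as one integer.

210

#0=k has no predecessor
#1=l has no predecessor
#2=l depends on [1:l]
#3=i depends on [0:k]
#4=i depends on [3:i]
#5=l depends on [2:l]
#6=k depends on [4:i]
#7=i depends on [6:k]
#8=k depends on [7:i]
#9=l depends on [5:l]
sources: [0:k, 1:l]
N(rest) = Σ N(rest − s) over sources s of rest; N(one piece) = 1:
  size 1 → [8]=1  [9]=1
  size 2 → [5,9]=1  [7,8]=1  [8,9]=2
  size 3 → [2,5,9]=1  [5,8,9]=3  [6,7,8]=1  [7,8,9]=3
  size 4 → [1,2,5,9]=1  [2,5,8,9]=4  [4,6,7,8]=1  [5,7,8,9]=6  [6,7,8,9]=4
  size 5 → [1,2,5,8,9]=5  [2,5,7,8,9]=10  [3,4,6,7,8]=1  [4,6,7,8,9]=5  [5,6,7,8,9]=10
  size 6 → [0,3,4,6,7,8]=1  [1,2,5,7,8,9]=15  [2,5,6,7,8,9]=20  [3,4,6,7,8,9]=6  [4,5,6,7,8,9]=15
  size 7 → [0,3,4,6,7,8,9]=7  [1,2,5,6,7,8,9]=35  [2,4,5,6,7,8,9]=35  [3,4,5,6,7,8,9]=21
  size 8 → [0,3,4,5,6,7,8,9]=28  [1,2,4,5,6,7,8,9]=70  [2,3,4,5,6,7,8,9]=56
  first=0(k) contributes 126
  first=1(l) contributes 84
|[w]| = 210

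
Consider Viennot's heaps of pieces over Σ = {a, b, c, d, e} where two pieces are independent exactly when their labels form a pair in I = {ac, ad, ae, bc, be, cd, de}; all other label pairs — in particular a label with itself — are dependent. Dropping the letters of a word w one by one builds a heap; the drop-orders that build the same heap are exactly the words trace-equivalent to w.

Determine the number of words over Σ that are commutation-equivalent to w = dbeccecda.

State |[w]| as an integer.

252

piece 0:d — minimal
piece 1:b rests on {0:d}
piece 2:e — minimal
piece 3:c rests on {2:e}
piece 4:c rests on {3:c}
piece 5:e rests on {4:c}
piece 6:c rests on {5:e}
piece 7:d rests on {1:b}
piece 8:a rests on {1:b}
minimal pieces: {0:d, 2:e}
ways to finish when only these pieces remain (= sum over removing one remaining piece with nothing left below it):
  1 left: {6}→1  {7}→1  {8}→1
  2 left: {5,6}→1  {6,7}→2  {6,8}→2  {7,8}→2
  3 left: {1,7,8}→2  {4,5,6}→1  {5,6,7}→3  {5,6,8}→3  {6,7,8}→6
  4 left: {0,1,7,8}→2  {1,6,7,8}→8  {3,4,5,6}→1  {4,5,6,7}→4  {4,5,6,8}→4  {5,6,7,8}→12
  5 left: {0,1,6,7,8}→10  {1,5,6,7,8}→20  {2,3,4,5,6}→1  {3,4,5,6,7}→5  {3,4,5,6,8}→5  {4,5,6,7,8}→20
  6 left: {0,1,5,6,7,8}→30  {1,4,5,6,7,8}→40  {2,3,4,5,6,7}→6  {2,3,4,5,6,8}→6  {3,4,5,6,7,8}→30
  7 left: {0,1,4,5,6,7,8}→70  {1,3,4,5,6,7,8}→70  {2,3,4,5,6,7,8}→42
  placing 0:d first → 112 extensions
  placing 2:e first → 140 extensions
total linear extensions = 252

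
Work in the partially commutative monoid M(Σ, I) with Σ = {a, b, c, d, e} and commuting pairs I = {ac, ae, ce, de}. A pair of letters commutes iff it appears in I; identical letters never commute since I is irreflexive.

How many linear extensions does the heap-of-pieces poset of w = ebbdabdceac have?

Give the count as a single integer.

15

#0=e has no predecessor
#1=b depends on [0:e]
#2=b depends on [1:b]
#3=d depends on [2:b]
#4=a depends on [3:d]
#5=b depends on [4:a]
#6=d depends on [5:b]
#7=c depends on [6:d]
#8=e depends on [5:b]
#9=a depends on [6:d]
#10=c depends on [7:c]
sources: [0:e]
N(rest) = Σ N(rest − s) over sources s of rest; N(one piece) = 1:
  size 1 → [8]=1  [9]=1  [10]=1
  size 2 → [7,10]=1  [8,9]=2  [8,10]=2  [9,10]=2
  size 3 → [7,8,10]=3  [7,9,10]=3  [8,9,10]=6
  size 4 → [6,7,9,10]=3  [7,8,9,10]=12
  size 5 → [6,7,8,9,10]=15
  size 6 → [5,6,7,8,9,10]=15
  size 7 → [4,5,6,7,8,9,10]=15
  size 8 → [3,4,5,6,7,8,9,10]=15
  size 9 → [2,3,4,5,6,7,8,9,10]=15
  first=0(e) contributes 15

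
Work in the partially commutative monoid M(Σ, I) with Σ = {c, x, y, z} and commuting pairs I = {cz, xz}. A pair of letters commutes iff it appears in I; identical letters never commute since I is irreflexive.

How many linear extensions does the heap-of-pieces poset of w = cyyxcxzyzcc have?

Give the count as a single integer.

piece 0:c — minimal
piece 1:y rests on {0:c}
piece 2:y rests on {1:y}
piece 3:x rests on {2:y}
piece 4:c rests on {3:x}
piece 5:x rests on {4:c}
piece 6:z rests on {2:y}
piece 7:y rests on {5:x, 6:z}
piece 8:z rests on {7:y}
piece 9:c rests on {7:y}
piece 10:c rests on {9:c}
minimal pieces: {0:c}
ways to finish when only these pieces remain (= sum over removing one remaining piece with nothing left below it):
  1 left: {8}→1  {10}→1
  2 left: {8,10}→2  {9,10}→1
  3 left: {8,9,10}→3
  4 left: {7,8,9,10}→3
  5 left: {5,7,8,9,10}→3  {6,7,8,9,10}→3
  6 left: {4,5,7,8,9,10}→3  {5,6,7,8,9,10}→6
  7 left: {3,4,5,7,8,9,10}→3  {4,5,6,7,8,9,10}→9
  8 left: {3,4,5,6,7,8,9,10}→12
  9 left: {2,3,4,5,6,7,8,9,10}→12
  placing 0:c first → 12 extensions

12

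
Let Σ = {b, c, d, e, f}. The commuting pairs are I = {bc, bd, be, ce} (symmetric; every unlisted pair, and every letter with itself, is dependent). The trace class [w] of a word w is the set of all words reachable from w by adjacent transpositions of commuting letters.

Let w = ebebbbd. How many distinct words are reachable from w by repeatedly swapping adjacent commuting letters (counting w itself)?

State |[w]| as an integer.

35

drop 0:e onto floor
drop 1:b onto floor
drop 2:e onto {0:e}
drop 3:b onto {1:b}
drop 4:b onto {3:b}
drop 5:b onto {4:b}
drop 6:d onto {2:e}
ground layer = {0:e, 1:b}
drop-orders for the pieces not yet dropped (sum over which currently-grounded one goes next):
  1 to go: {5} 1  {6} 1
  2 to go: {2,6} 1  {4,5} 1  {5,6} 2
  3 to go: {0,2,6} 1  {2,5,6} 3  {3,4,5} 1  {4,5,6} 3
  4 to go: {0,2,5,6} 4  {1,3,4,5} 1  {2,4,5,6} 6  {3,4,5,6} 4
  5 to go: {0,2,4,5,6} 10  {1,3,4,5,6} 5  {2,3,4,5,6} 10
  if 0:e drops first: 15 orders
  if 1:b drops first: 20 orders
heap linearizations: 35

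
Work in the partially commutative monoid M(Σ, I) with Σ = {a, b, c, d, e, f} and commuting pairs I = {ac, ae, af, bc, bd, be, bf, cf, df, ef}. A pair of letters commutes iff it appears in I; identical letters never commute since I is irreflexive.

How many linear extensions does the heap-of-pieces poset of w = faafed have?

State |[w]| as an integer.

0(f) covers ∅
1(a) covers ∅
2(a) covers 1:a
3(f) covers 0:f
4(e) covers ∅
5(d) covers 2:a, 4:e
floor of heap: 0:f, 1:a, 4:e
completions by unplaced set U, small U first (add the entries for U minus each lowest piece of U):
  |U|=1: {3}:1  {5}:1
  |U|=2: {0,3}:1  {2,5}:1  {3,5}:2  {4,5}:1
  |U|=3: {0,3,5}:3  {1,2,5}:1  {2,3,5}:3  {2,4,5}:2  {3,4,5}:3
  |U|=4: {0,2,3,5}:6  {0,3,4,5}:6  {1,2,3,5}:4  {1,2,4,5}:3  {2,3,4,5}:8
  start at 0(f): 15
  start at 1(a): 20
  start at 4(e): 10
sum over floor = 45

45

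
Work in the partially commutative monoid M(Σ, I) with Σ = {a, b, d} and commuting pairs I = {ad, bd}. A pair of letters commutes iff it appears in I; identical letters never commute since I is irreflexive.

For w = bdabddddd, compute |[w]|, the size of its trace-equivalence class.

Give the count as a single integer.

84

drop 0:b onto floor
drop 1:d onto floor
drop 2:a onto {0:b}
drop 3:b onto {2:a}
drop 4:d onto {1:d}
drop 5:d onto {4:d}
drop 6:d onto {5:d}
drop 7:d onto {6:d}
drop 8:d onto {7:d}
ground layer = {0:b, 1:d}
drop-orders for the pieces not yet dropped (sum over which currently-grounded one goes next):
  1 to go: {3} 1  {8} 1
  2 to go: {2,3} 1  {3,8} 2  {7,8} 1
  3 to go: {0,2,3} 1  {2,3,8} 3  {3,7,8} 3  {6,7,8} 1
  4 to go: {0,2,3,8} 4  {2,3,7,8} 6  {3,6,7,8} 4  {5,6,7,8} 1
  5 to go: {0,2,3,7,8} 10  {2,3,6,7,8} 10  {3,5,6,7,8} 5  {4,5,6,7,8} 1
  6 to go: {0,2,3,6,7,8} 20  {1,4,5,6,7,8} 1  {2,3,5,6,7,8} 15  {3,4,5,6,7,8} 6
  7 to go: {0,2,3,5,6,7,8} 35  {1,3,4,5,6,7,8} 7  {2,3,4,5,6,7,8} 21
  if 0:b drops first: 28 orders
  if 1:d drops first: 56 orders
heap linearizations: 84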